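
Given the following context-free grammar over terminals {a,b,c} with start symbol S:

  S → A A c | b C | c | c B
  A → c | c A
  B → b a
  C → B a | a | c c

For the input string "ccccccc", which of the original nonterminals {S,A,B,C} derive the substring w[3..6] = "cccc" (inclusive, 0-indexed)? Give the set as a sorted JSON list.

Convert to CNF:
  S -> A X3 | T0 B | T1 C | c
  A -> T0 A | c
  B -> T1 T2
  C -> B T2 | T0 T0 | a
  T0 -> c
  T1 -> b
  T2 -> a
  X3 -> A T0

CYK fill (cells [i..j] with 3 ≤ i ≤ j ≤ 6 only):
  cell(3,3) c: {A,S,T0}  orig:{A,S}
  cell(4,4) c: {A,S,T0}  orig:{A,S}
  cell(5,5) c: {A,S,T0}  orig:{A,S}
  cell(6,6) c: {A,S,T0}  orig:{A,S}
  cell(3,4) cc: {A,C,X3}  orig:{A,C}
  cell(4,5) cc: {A,C,X3}  orig:{A,C}
  cell(5,6) cc: {A,C,X3}  orig:{A,C}
  cell(3,5) ccc: {A,S,X3}  orig:{A,S}
  cell(4,6) ccc: {A,S,X3}  orig:{A,S}
  cell(3,6) cccc: {A,S,X3}  orig:{A,S}

Original NTs in T[3,6] deriving "cccc": ["A", "S"]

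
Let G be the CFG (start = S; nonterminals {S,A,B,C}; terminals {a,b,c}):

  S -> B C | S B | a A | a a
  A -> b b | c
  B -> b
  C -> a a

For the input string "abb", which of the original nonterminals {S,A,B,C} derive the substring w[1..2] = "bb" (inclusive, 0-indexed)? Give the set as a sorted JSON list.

CNF form of G:
  S -> B C | S B | T1 A | T1 T1
  A -> T0 T0 | c
  B -> b
  C -> T1 T1
  T0 -> b
  T1 -> a

CYK table (by increasing span) (cells [i..j] with 1 ≤ i ≤ j ≤ 2 only):
  T[1,1] 'b' = {B,T0}  orig:{B}
  T[2,2] 'b' = {B,T0}  orig:{B}
  T[1,2] 'bb' = {A}

Original NTs in T[1,2] deriving "bb": ["A"]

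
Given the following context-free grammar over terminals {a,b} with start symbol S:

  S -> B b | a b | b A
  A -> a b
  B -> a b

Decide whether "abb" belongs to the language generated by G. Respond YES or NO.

CNF form of G:
  S -> B T1 | T0 T1 | T1 A
  A -> T0 T1
  B -> T0 T1
  T0 -> a
  T1 -> b

Fill CYK table bottom-up:
  cell(0,0) a: {T0}  orig:{}
  cell(1,1) b: {T1}  orig:{}
  cell(2,2) b: {T1}  orig:{}
  cell(0,1) ab: {A,B,S}
  cell(1,2) bb: ∅
  cell(0,2) abb: {S}

S ∈ T[0,2] ⇒ YES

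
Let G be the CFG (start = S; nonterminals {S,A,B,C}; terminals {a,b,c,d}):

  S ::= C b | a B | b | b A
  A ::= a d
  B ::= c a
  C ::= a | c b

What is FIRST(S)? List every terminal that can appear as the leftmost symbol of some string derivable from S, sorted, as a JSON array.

FIRST sets, iterate to fixpoint:
[1]
  A via A→a d: +{a}
  B via B→c a: +{c}
  C via C→a: +{a}
  C via C→c b: +{c}
  S via S→C b: +{a,c}
  S via S→b: +{b}
  S: {a,b,c}  A: {a}  B: {c}  C: {a,c}
[2] done
  S: {a,b,c}  A: {a}  B: {c}  C: {a,c}

FIRST(S) = ["a", "b", "c"]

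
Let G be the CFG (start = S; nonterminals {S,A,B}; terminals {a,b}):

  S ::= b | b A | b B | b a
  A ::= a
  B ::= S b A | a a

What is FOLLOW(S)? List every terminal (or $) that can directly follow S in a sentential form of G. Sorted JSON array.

FIRST iteration:
iter 1:
  A via A→a: +{a}
  B via B→a a: +{a}
  S via S→b: +{b}
  FIRST(S)={b}  FIRST(A)={a}  FIRST(B)={a}
iter 2:
  B via B→S b A: +{b}
  FIRST(S)={b}  FIRST(A)={a}  FIRST(B)={a,b}
iter 3: (no change)
  FIRST(S)={b}  FIRST(A)={a}  FIRST(B)={a,b}

Compute FOLLOW by fixpoint:
initialize: $ ∈ FOLLOW(S)
iter 1:
  B→S b A: FOLLOW(S) ⊇ FIRST(b) = {b}; new: +{b}
  S→b A: FOLLOW(A) ⊇ FOLLOW(S) ⊇ {$,b}; new: +{$,b}
  S→b B: FOLLOW(B) ⊇ FOLLOW(S) ⊇ {$,b}; new: +{$,b}
  FOLLOW(S)={$,b}  FOLLOW(A)={$,b}  FOLLOW(B)={$,b}
iter 2: done
  FOLLOW(S)={$,b}  FOLLOW(A)={$,b}  FOLLOW(B)={$,b}

FOLLOW(S) = ["$", "b"]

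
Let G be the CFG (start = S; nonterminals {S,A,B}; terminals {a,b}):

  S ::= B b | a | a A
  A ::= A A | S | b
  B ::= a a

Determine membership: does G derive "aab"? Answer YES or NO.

Convert to CNF:
  S -> B T0 | T1 A | a
  A -> A A | B T0 | T1 A | a | b
  B -> T1 T1
  T0 -> b
  T1 -> a

CYK table (by increasing span):
  T[0,0] 'a' = {A,S,T1}  orig:{A,S}
  T[1,1] 'a' = {A,S,T1}  orig:{A,S}
  T[2,2] 'b' = {A,T0}  orig:{A}
  T[0,1] 'aa' = {A,B,S}
  T[1,2] 'ab' = {A,S}
  T[0,2] 'aab' = {A,S}

S ∈ T[0,2] ⇒ YES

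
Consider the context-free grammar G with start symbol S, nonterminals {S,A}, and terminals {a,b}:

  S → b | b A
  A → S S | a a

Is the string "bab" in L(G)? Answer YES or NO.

CNF form of G:
  S -> T1 A | b
  A -> S S | T0 T0
  T0 -> a
  T1 -> b

CYK fill:
  [0..0]={S,T1}  "b"  orig:{S}
  [1..1]={T0}  "a"  orig:{}
  [2..2]={S,T1}  "b"  orig:{S}
  [0..1]=∅  "ba"
  [1..2]=∅  "ab"
  [0..2]=∅  "bab"

S ∉ T[0,2] ⇒ NO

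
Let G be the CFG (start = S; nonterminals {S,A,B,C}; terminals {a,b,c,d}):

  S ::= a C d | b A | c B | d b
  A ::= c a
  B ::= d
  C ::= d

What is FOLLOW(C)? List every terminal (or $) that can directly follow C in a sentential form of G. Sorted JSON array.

FIRST iteration:
iter 1:
  A via A→c a: +{c}
  B via B→d: +{d}
  C via C→d: +{d}
  S via S→a C d: +{a}
  S via S→b A: +{b}
  S via S→c B: +{c}
  S via S→d b: +{d}
  FIRST(S)={a,b,c,d}  FIRST(A)={c}  FIRST(B)={d}  FIRST(C)={d}
iter 2: — fixpoint
  FIRST(S)={a,b,c,d}  FIRST(A)={c}  FIRST(B)={d}  FIRST(C)={d}

Compute FOLLOW by fixpoint:
seed FOLLOW(S) with $
[1]
  S→a C d: FOLLOW(C) ⊇ FIRST(d) = {d}; new: +{d}
  S→b A: FOLLOW(A) ⊇ FOLLOW(S) ⊇ {$}; new: +{$}
  S→c B: FOLLOW(B) ⊇ FOLLOW(S) ⊇ {$}; new: +{$}
  S: {$}  A: {$}  B: {$}  C: {d}
[2] (no change)
  S: {$}  A: {$}  B: {$}  C: {d}

FOLLOW(C) = ["d"]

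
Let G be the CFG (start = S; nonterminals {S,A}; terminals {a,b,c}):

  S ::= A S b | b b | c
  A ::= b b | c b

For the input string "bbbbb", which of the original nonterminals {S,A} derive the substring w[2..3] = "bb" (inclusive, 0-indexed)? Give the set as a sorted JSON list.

Convert to CNF:
  S -> A X2 | T0 T0 | c
  A -> T0 T0 | T1 T0
  T0 -> b
  T1 -> c
  X2 -> S T0

Fill CYK table bottom-up, restricted to cells inside w[2..3]:
  cell(2,2) b: {T0}  orig:{}
  cell(3,3) b: {T0}  orig:{}
  cell(2,3) bb: {A,S}

Original NTs in T[2,3] deriving "bb": ["A", "S"]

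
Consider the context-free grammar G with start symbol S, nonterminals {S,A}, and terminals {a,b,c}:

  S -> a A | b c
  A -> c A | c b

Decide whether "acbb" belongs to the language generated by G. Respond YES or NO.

Convert to CNF:
  S -> T1 T0 | T2 A
  A -> T0 A | T0 T1
  T0 -> c
  T1 -> b
  T2 -> a

CYK table (by increasing span):
  T[0,0] 'a' = {T2}  orig:{}
  T[1,1] 'c' = {T0}  orig:{}
  T[2,2] 'b' = {T1}  orig:{}
  T[3,3] 'b' = {T1}  orig:{}
  T[0,1] 'ac' = ∅
  T[1,2] 'cb' = {A}
  T[2,3] 'bb' = ∅
  T[0,2] 'acb' = {S}
  T[1,3] 'cbb' = ∅
  T[0,3] 'acbb' = ∅

S ∉ T[0,3] ⇒ NO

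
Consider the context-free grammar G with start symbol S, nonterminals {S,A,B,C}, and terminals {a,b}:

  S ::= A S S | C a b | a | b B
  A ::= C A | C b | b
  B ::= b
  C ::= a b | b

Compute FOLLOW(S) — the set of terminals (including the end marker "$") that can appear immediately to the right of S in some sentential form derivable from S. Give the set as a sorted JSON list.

Compute FIRST by fixpoint:
pass 1:
  A via A→b: +{b}
  B via B→b: +{b}
  C via C→a b: +{a}
  C via C→b: +{b}
  S via S→A S S: +{b}
  S via S→C a b: +{a}
  FIRST[S]={a,b}  FIRST[A]={b}  FIRST[B]={b}  FIRST[C]={a,b}
pass 2:
  A via A→C A: +{a}
  FIRST[S]={a,b}  FIRST[A]={a,b}  FIRST[B]={b}  FIRST[C]={a,b}
pass 3: — fixpoint
  FIRST[S]={a,b}  FIRST[A]={a,b}  FIRST[B]={b}  FIRST[C]={a,b}

FOLLOW iteration:
FOLLOW(S) := {$}
iter 1:
  A→C A: FOLLOW(C) ⊇ FIRST(A) = {a,b}; new: +{a,b}
  S→A S S: FOLLOW(A) ⊇ FIRST(S) = {a,b}; new: +{a,b}
  S→A S S: FOLLOW(S) ⊇ FIRST(S) = {a,b}; new: +{a,b}
  S→b B: FOLLOW(B) ⊇ FOLLOW(S) ⊇ {$,a,b}; new: +{$,a,b}
  FOLLOW(S)={$,a,b}  FOLLOW(A)={a,b}  FOLLOW(B)={$,a,b}  FOLLOW(C)={a,b}
iter 2: done
  FOLLOW(S)={$,a,b}  FOLLOW(A)={a,b}  FOLLOW(B)={$,a,b}  FOLLOW(C)={a,b}

FOLLOW(S) = ["$", "a", "b"]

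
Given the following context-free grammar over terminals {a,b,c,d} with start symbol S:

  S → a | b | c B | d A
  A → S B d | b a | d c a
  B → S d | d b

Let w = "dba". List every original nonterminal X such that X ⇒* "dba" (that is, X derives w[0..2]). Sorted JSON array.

Convert to CNF:
  S -> T0 A | T3 B | a | b
  A -> S X4 | T0 X5 | T1 T2
  B -> S T0 | T0 T1
  T0 -> d
  T1 -> b
  T2 -> a
  T3 -> c
  X4 -> B T0
  X5 -> T3 T2

CYK table (by increasing span) (cells [i..j] with 0 ≤ i ≤ j ≤ 2 only):
  [0..0]={T0}  "d"  orig:{}
  [1..1]={S,T1}  "b"  orig:{S}
  [2..2]={S,T2}  "a"  orig:{S}
  [0..1]={B}  "db"
  [1..2]={A}  "ba"
  [0..2]={S}  "dba"

Original NTs in T[0,2] deriving "dba": ["S"]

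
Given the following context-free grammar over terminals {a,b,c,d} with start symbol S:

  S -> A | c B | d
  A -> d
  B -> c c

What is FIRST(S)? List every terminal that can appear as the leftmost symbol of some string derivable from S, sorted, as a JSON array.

FIRST iteration:
pass 1:
  A via A→d: +{d}
  B via B→c c: +{c}
  S via S→A: +{d}
  S via S→c B: +{c}
  S: {c,d}  A: {d}  B: {c}
pass 2: (no change)
  S: {c,d}  A: {d}  B: {c}

FIRST(S) = ["c", "d"]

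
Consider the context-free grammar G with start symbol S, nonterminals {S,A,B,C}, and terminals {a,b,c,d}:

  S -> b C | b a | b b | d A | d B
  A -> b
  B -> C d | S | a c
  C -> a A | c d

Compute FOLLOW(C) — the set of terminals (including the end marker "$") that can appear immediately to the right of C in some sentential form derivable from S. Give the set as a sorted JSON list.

Compute FIRST by fixpoint:
round 1:
  A via A→b: +{b}
  B via B→a c: +{a}
  C via C→a A: +{a}
  C via C→c d: +{c}
  S via S→b C: +{b}
  S via S→d A: +{d}
  S: {b,d}  A: {b}  B: {a}  C: {a,c}
round 2:
  B via B→C d: +{c}
  B via B→S: +{b,d}
  S: {b,d}  A: {b}  B: {a,b,c,d}  C: {a,c}
round 3: done
  S: {b,d}  A: {b}  B: {a,b,c,d}  C: {a,c}

FOLLOW iteration:
initialize: $ ∈ FOLLOW(S)
round 1:
  B→C d: FOLLOW(C) ⊇ FIRST(d) = {d}; new: +{d}
  C→a A: FOLLOW(A) ⊇ FOLLOW(C) ⊇ {d}; new: +{d}
  S→b C: FOLLOW(C) ⊇ FOLLOW(S) ⊇ {$}; new: +{$}
  S→d A: FOLLOW(A) ⊇ FOLLOW(S) ⊇ {$}; new: +{$}
  S→d B: FOLLOW(B) ⊇ FOLLOW(S) ⊇ {$}; new: +{$}
  FOLLOW(S)={$}  FOLLOW(A)={$,d}  FOLLOW(B)={$}  FOLLOW(C)={$,d}
round 2: — fixpoint
  FOLLOW(S)={$}  FOLLOW(A)={$,d}  FOLLOW(B)={$}  FOLLOW(C)={$,d}

FOLLOW(C) = ["$", "d"]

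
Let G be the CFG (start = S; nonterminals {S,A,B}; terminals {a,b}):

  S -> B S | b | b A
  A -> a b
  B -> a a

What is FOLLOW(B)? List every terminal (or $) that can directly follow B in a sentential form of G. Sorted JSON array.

FIRST sets, iterate to fixpoint:
pass 1:
  A via A→a b: +{a}
  B via B→a a: +{a}
  S via S→B S: +{a}
  S via S→b: +{b}
  S: {a,b}  A: {a}  B: {a}
pass 2: done
  S: {a,b}  A: {a}  B: {a}

FOLLOW sets:
initialize: $ ∈ FOLLOW(S)
round 1:
  S→B S: FOLLOW(B) ⊇ FIRST(S) = {a,b}; new: +{a,b}
  S→b A: FOLLOW(A) ⊇ FOLLOW(S) ⊇ {$}; new: +{$}
  S: {$}  A: {$}  B: {a,b}
round 2: (stable)
  S: {$}  A: {$}  B: {a,b}

FOLLOW(B) = ["a", "b"]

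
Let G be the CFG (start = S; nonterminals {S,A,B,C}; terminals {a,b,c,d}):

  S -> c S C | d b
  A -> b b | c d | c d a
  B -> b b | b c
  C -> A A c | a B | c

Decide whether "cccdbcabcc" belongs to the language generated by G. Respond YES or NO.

Convert to CNF:
  S -> T1 X6 | T2 T0
  A -> T0 T0 | T1 T2 | T1 X4
  B -> T0 T0 | T0 T1
  C -> A X5 | T3 B | c
  T0 -> b
  T1 -> c
  T2 -> d
  T3 -> a
  X4 -> T2 T3
  X5 -> A T1
  X6 -> S C

CYK table (by increasing span):
  T[0,0] 'c' = {C,T1}  orig:{C}
  T[1,1] 'c' = {C,T1}  orig:{C}
  T[2,2] 'c' = {C,T1}  orig:{C}
  T[3,3] 'd' = {T2}  orig:{}
  T[4,4] 'b' = {T0}  orig:{}
  T[5,5] 'c' = {C,T1}  orig:{C}
  T[6,6] 'a' = {T3}  orig:{}
  T[7,7] 'b' = {T0}  orig:{}
  T[8,8] 'c' = {C,T1}  orig:{C}
  T[9,9] 'c' = {C,T1}  orig:{C}
  T[0,1] 'cc' = ∅
  T[1,2] 'cc' = ∅
  T[2,3] 'cd' = {A}
  T[3,4] 'db' = {S}
  T[4,5] 'bc' = {B}
  T[5,6] 'ca' = ∅
  T[6,7] 'ab' = ∅
  T[7,8] 'bc' = {B}
  T[8,9] 'cc' = ∅
  T[0,2] 'ccc' = ∅
  T[1,3] 'ccd' = ∅
  T[2,4] 'cdb' = ∅
  T[3,5] 'dbc' = {X6}  orig:{}
  T[4,6] 'bca' = ∅
  T[5,7] 'cab' = ∅
  T[6,8] 'abc' = {C}
  T[7,9] 'bcc' = ∅
  T[0,3] 'cccd' = ∅
  T[1,4] 'ccdb' = ∅
  T[2,5] 'cdbc' = {S}
  T[3,6] 'dbca' = ∅
  T[4,7] 'bcab' = ∅
  T[5,8] 'cabc' = ∅
  T[6,9] 'abcc' = ∅
  T[0,4] 'cccdb' = ∅
  T[1,5] 'ccdbc' = ∅
  T[2,6] 'cdbca' = ∅
  T[3,7] 'dbcab' = ∅
  T[4,8] 'bcabc' = ∅
  T[5,9] 'cabcc' = ∅
  T[0,5] 'cccdbc' = ∅
  T[1,6] 'ccdbca' = ∅
  T[2,7] 'cdbcab' = ∅
  T[3,8] 'dbcabc' = ∅
  T[4,9] 'bcabcc' = ∅
  T[0,6] 'cccdbca' = ∅
  T[1,7] 'ccdbcab' = ∅
  T[2,8] 'cdbcabc' = {X6}  orig:{}
  T[3,9] 'dbcabcc' = ∅
  T[0,7] 'cccdbcab' = ∅
  T[1,8] 'ccdbcabc' = {S}
  T[2,9] 'cdbcabcc' = ∅
  T[0,8] 'cccdbcabc' = ∅
  T[1,9] 'ccdbcabcc' = {X6}  orig:{}
  T[0,9] 'cccdbcabcc' = {S}

S ∈ T[0,9] ⇒ YES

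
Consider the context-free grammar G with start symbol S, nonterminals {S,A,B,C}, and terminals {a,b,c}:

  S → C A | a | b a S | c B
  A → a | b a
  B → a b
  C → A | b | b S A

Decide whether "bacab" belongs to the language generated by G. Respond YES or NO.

CNF form of G:
  S -> C A | T0 X4 | T2 B | a
  A -> T0 T1 | a
  B -> T1 T0
  C -> T0 T1 | T0 X3 | a | b
  T0 -> b
  T1 -> a
  T2 -> c
  X3 -> S A
  X4 -> T1 S

Fill CYK table bottom-up:
  [0..0]={C,T0}  "b"  orig:{C}
  [1..1]={A,C,S,T1}  "a"  orig:{A,C,S}
  [2..2]={T2}  "c"  orig:{}
  [3..3]={A,C,S,T1}  "a"  orig:{A,C,S}
  [4..4]={C,T0}  "b"  orig:{C}
  [0..1]={A,C,S}  "ba"
  [1..2]=∅  "ac"
  [2..3]=∅  "ca"
  [3..4]={B}  "ab"
  [0..2]=∅  "bac"
  [1..3]=∅  "aca"
  [2..4]={S}  "cab"
  [0..3]=∅  "baca"
  [1..4]={X4}  "acab"  orig:{}
  [0..4]={S}  "bacab"

S ∈ T[0,4] ⇒ YES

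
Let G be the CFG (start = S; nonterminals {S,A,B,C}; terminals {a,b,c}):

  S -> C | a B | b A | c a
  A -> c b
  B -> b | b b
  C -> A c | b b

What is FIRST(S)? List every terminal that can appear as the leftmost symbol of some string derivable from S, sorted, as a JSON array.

FIRST sets, iterate to fixpoint:
pass 1:
  A via A→c b: +{c}
  B via B→b: +{b}
  C via C→A c: +{c}
  C via C→b b: +{b}
  S via S→C: +{b,c}
  S via S→a B: +{a}
  FIRST(S)={a,b,c}  FIRST(A)={c}  FIRST(B)={b}  FIRST(C)={b,c}
pass 2: — fixpoint
  FIRST(S)={a,b,c}  FIRST(A)={c}  FIRST(B)={b}  FIRST(C)={b,c}

FIRST(S) = ["a", "b", "c"]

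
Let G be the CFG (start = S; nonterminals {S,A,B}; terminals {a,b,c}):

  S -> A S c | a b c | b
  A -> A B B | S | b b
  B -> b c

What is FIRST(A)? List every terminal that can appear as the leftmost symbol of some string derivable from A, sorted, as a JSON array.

Compute FIRST by fixpoint:
round 1:
  A via A→b b: +{b}
  B via B→b c: +{b}
  S via S→A S c: +{b}
  S via S→a b c: +{a}
  S: {a,b}  A: {b}  B: {b}
round 2:
  A via A→S: +{a}
  S: {a,b}  A: {a,b}  B: {b}
round 3: done
  S: {a,b}  A: {a,b}  B: {b}

FIRST(A) = ["a", "b"]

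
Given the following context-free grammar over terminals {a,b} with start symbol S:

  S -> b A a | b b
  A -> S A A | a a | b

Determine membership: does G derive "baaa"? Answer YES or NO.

Convert to CNF:
  S -> T1 T1 | T1 X3
  A -> S X2 | T0 T0 | b
  T0 -> a
  T1 -> b
  X2 -> A A
  X3 -> A T0

CYK fill:
  [0..0]={A,T1}  "b"  orig:{A}
  [1..1]={T0}  "a"  orig:{}
  [2..2]={T0}  "a"  orig:{}
  [3..3]={T0}  "a"  orig:{}
  [0..1]={X3}  "ba"  orig:{}
  [1..2]={A}  "aa"
  [2..3]={A}  "aa"
  [0..2]={X2}  "baa"  orig:{}
  [1..3]={X3}  "aaa"  orig:{}
  [0..3]={S}  "baaa"

S ∈ T[0,3] ⇒ YES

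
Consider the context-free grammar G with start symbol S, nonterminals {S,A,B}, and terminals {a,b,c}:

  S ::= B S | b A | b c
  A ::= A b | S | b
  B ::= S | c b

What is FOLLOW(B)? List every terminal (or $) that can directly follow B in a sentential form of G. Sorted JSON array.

FIRST iteration:
iter 1:
  A via A→b: +{b}
  B via B→c b: +{c}
  S via S→B S: +{c}
  S via S→b A: +{b}
  FIRST[S]={b,c}  FIRST[A]={b}  FIRST[B]={c}
iter 2:
  A via A→S: +{c}
  B via B→S: +{b}
  FIRST[S]={b,c}  FIRST[A]={b,c}  FIRST[B]={b,c}
iter 3: — fixpoint
  FIRST[S]={b,c}  FIRST[A]={b,c}  FIRST[B]={b,c}

Compute FOLLOW by fixpoint:
FOLLOW(S) := {$}
pass 1:
  A→A b: FOLLOW(A) ⊇ FIRST(b) = {b}; new: +{b}
  A→S: FOLLOW(S) ⊇ FOLLOW(A) ⊇ {b}; new: +{b}
  S→B S: FOLLOW(B) ⊇ FIRST(S) = {b,c}; new: +{b,c}
  S→b A: FOLLOW(A) ⊇ FOLLOW(S) ⊇ {$,b}; new: +{$}
  FOLLOW(S)={$,b}  FOLLOW(A)={$,b}  FOLLOW(B)={b,c}
pass 2:
  B→S: FOLLOW(S) ⊇ FOLLOW(B) ⊇ {b,c}; new: +{c}
  S→b A: FOLLOW(A) ⊇ FOLLOW(S) ⊇ {$,b,c}; new: +{c}
  FOLLOW(S)={$,b,c}  FOLLOW(A)={$,b,c}  FOLLOW(B)={b,c}
pass 3: done
  FOLLOW(S)={$,b,c}  FOLLOW(A)={$,b,c}  FOLLOW(B)={b,c}

FOLLOW(B) = ["b", "c"]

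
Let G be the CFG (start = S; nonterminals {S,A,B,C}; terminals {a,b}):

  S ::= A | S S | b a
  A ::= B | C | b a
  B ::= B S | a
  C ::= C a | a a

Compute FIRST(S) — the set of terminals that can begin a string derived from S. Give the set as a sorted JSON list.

Compute FIRST by fixpoint:
[1]
  A via A→b a: +{b}
  B via B→a: +{a}
  C via C→a a: +{a}
  S via S→A: +{b}
  S: {b}  A: {b}  B: {a}  C: {a}
[2]
  A via A→B: +{a}
  S via S→A: +{a}
  S: {a,b}  A: {a,b}  B: {a}  C: {a}
[3] (no change)
  S: {a,b}  A: {a,b}  B: {a}  C: {a}

FIRST(S) = ["a", "b"]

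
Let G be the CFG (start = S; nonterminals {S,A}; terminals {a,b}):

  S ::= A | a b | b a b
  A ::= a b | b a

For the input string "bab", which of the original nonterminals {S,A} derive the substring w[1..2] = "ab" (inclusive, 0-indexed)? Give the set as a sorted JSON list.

Convert to CNF:
  S -> T0 T1 | T1 T0 | T1 X2
  A -> T0 T1 | T1 T0
  T0 -> a
  T1 -> b
  X2 -> T0 T1

CYK fill — only the sub-triangle for w[1..2]:
  cell(1,1) a: {T0}  orig:{}
  cell(2,2) b: {T1}  orig:{}
  cell(1,2) ab: {A,S,X2}  orig:{A,S}

Original NTs in T[1,2] deriving "ab": ["A", "S"]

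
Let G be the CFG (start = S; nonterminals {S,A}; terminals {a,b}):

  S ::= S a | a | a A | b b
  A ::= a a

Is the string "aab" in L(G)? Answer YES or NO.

Convert to CNF:
  S -> S T0 | T0 A | T1 T1 | a
  A -> T0 T0
  T0 -> a
  T1 -> b

Fill CYK table bottom-up:
  [0..0]={S,T0}  "a"  orig:{S}
  [1..1]={S,T0}  "a"  orig:{S}
  [2..2]={T1}  "b"  orig:{}
  [0..1]={A,S}  "aa"
  [1..2]=∅  "ab"
  [0..2]=∅  "aab"

S ∉ T[0,2] ⇒ NO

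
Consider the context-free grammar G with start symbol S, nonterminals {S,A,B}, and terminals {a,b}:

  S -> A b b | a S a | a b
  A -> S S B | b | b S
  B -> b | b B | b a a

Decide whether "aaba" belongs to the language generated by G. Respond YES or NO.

CNF form of G:
  S -> A X4 | T1 T0 | T1 X5
  A -> S X2 | T0 S | b
  B -> T0 B | T0 X3 | b
  T0 -> b
  T1 -> a
  X2 -> S B
  X3 -> T1 T1
  X4 -> T0 T0
  X5 -> S T1

Fill CYK table bottom-up:
  cell(0,0) a: {T1}  orig:{}
  cell(1,1) a: {T1}  orig:{}
  cell(2,2) b: {A,B,T0}  orig:{A,B}
  cell(3,3) a: {T1}  orig:{}
  cell(0,1) aa: {X3}  orig:{}
  cell(1,2) ab: {S}
  cell(2,3) ba: ∅
  cell(0,2) aab: ∅
  cell(1,3) aba: {X5}  orig:{}
  cell(0,3) aaba: {S}

S ∈ T[0,3] ⇒ YES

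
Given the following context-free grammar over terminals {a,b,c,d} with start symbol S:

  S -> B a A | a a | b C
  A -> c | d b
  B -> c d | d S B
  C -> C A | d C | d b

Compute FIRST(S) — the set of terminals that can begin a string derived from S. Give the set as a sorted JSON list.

Compute FIRST by fixpoint:
pass 1:
  A via A→c: +{c}
  A via A→d b: +{d}
  B via B→c d: +{c}
  B via B→d S B: +{d}
  C via C→d C: +{d}
  S via S→B a A: +{c,d}
  S via S→a a: +{a}
  S via S→b C: +{b}
  S: {a,b,c,d}  A: {c,d}  B: {c,d}  C: {d}
pass 2: — fixpoint
  S: {a,b,c,d}  A: {c,d}  B: {c,d}  C: {d}

FIRST(S) = ["a", "b", "c", "d"]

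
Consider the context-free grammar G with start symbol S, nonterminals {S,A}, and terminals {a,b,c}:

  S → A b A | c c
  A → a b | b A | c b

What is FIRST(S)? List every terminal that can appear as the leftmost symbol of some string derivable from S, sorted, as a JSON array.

FIRST iteration:
iter 1:
  A via A→a b: +{a}
  A via A→b A: +{b}
  A via A→c b: +{c}
  S via S→A b A: +{a,b,c}
  S: {a,b,c}  A: {a,b,c}
iter 2: — fixpoint
  S: {a,b,c}  A: {a,b,c}

FIRST(S) = ["a", "b", "c"]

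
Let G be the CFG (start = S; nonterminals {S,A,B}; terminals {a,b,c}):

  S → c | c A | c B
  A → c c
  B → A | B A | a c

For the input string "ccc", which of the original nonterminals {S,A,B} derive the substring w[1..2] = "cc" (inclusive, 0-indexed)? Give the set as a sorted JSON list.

CNF form of G:
  S -> T0 A | T0 B | c
  A -> T0 T0
  B -> B A | T0 T0 | T1 T0
  T0 -> c
  T1 -> a

CYK table (by increasing span) — only the sub-triangle for w[1..2]:
  T[1,1] 'c' = {S,T0}  orig:{S}
  T[2,2] 'c' = {S,T0}  orig:{S}
  T[1,2] 'cc' = {A,B}

Original NTs in T[1,2] deriving "cc": ["A", "B"]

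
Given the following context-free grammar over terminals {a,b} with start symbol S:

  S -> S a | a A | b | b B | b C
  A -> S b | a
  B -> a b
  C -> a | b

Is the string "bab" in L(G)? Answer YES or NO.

Convert to CNF:
  S -> S T1 | T0 B | T0 C | T1 A | b
  A -> S T0 | a
  B -> T1 T0
  C -> a | b
  T0 -> b
  T1 -> a

Fill CYK table bottom-up:
  [0..0]={C,S,T0}  "b"  orig:{C,S}
  [1..1]={A,C,T1}  "a"  orig:{A,C}
  [2..2]={C,S,T0}  "b"  orig:{C,S}
  [0..1]={S}  "ba"
  [1..2]={B}  "ab"
  [0..2]={A,S}  "bab"

S ∈ T[0,2] ⇒ YES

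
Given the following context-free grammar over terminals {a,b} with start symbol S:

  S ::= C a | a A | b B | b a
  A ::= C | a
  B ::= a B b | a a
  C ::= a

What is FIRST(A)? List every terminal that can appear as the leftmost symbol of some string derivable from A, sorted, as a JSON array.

FIRST iteration:
round 1:
  A via A→a: +{a}
  B via B→a B b: +{a}
  C via C→a: +{a}
  S via S→C a: +{a}
  S via S→b B: +{b}
  S: {a,b}  A: {a}  B: {a}  C: {a}
round 2: (stable)
  S: {a,b}  A: {a}  B: {a}  C: {a}

FIRST(A) = ["a"]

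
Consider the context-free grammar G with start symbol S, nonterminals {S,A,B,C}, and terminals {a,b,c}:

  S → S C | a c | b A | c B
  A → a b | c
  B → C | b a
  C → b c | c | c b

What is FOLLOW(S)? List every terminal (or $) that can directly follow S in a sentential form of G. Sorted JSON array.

Compute FIRST by fixpoint:
[1]
  A via A→a b: +{a}
  A via A→c: +{c}
  B via B→b a: +{b}
  C via C→b c: +{b}
  C via C→c: +{c}
  S via S→a c: +{a}
  S via S→b A: +{b}
  S via S→c B: +{c}
  S: {a,b,c}  A: {a,c}  B: {b}  C: {b,c}
[2]
  B via B→C: +{c}
  S: {a,b,c}  A: {a,c}  B: {b,c}  C: {b,c}
[3] (no change)
  S: {a,b,c}  A: {a,c}  B: {b,c}  C: {b,c}

FOLLOW iteration:
initialize: $ ∈ FOLLOW(S)
iter 1:
  S→S C: FOLLOW(S) ⊇ FIRST(C) = {b,c}; new: +{b,c}
  S→S C: FOLLOW(C) ⊇ FOLLOW(S) ⊇ {$,b,c}; new: +{$,b,c}
  S→b A: FOLLOW(A) ⊇ FOLLOW(S) ⊇ {$,b,c}; new: +{$,b,c}
  S→c B: FOLLOW(B) ⊇ FOLLOW(S) ⊇ {$,b,c}; new: +{$,b,c}
  FOLLOW[S]={$,b,c}  FOLLOW[A]={$,b,c}  FOLLOW[B]={$,b,c}  FOLLOW[C]={$,b,c}
iter 2: done
  FOLLOW[S]={$,b,c}  FOLLOW[A]={$,b,c}  FOLLOW[B]={$,b,c}  FOLLOW[C]={$,b,c}

FOLLOW(S) = ["$", "b", "c"]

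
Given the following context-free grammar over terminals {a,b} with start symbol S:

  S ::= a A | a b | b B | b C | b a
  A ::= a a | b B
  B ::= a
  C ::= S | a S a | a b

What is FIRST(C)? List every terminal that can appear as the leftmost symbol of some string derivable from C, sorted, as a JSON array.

FIRST sets, iterate to fixpoint:
[1]
  A via A→a a: +{a}
  A via A→b B: +{b}
  B via B→a: +{a}
  C via C→a S a: +{a}
  S via S→a A: +{a}
  S via S→b B: +{b}
  FIRST(S)={a,b}  FIRST(A)={a,b}  FIRST(B)={a}  FIRST(C)={a}
[2]
  C via C→S: +{b}
  FIRST(S)={a,b}  FIRST(A)={a,b}  FIRST(B)={a}  FIRST(C)={a,b}
[3] (no change)
  FIRST(S)={a,b}  FIRST(A)={a,b}  FIRST(B)={a}  FIRST(C)={a,b}

FIRST(C) = ["a", "b"]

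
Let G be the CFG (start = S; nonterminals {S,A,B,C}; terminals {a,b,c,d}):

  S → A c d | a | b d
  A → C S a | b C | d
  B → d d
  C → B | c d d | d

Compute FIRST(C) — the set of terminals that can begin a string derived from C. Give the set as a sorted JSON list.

FIRST iteration:
iter 1:
  A via A→b C: +{b}
  A via A→d: +{d}
  B via B→d d: +{d}
  C via C→B: +{d}
  C via C→c d d: +{c}
  S via S→A c d: +{b,d}
  S via S→a: +{a}
  S: {a,b,d}  A: {b,d}  B: {d}  C: {c,d}
iter 2:
  A via A→C S a: +{c}
  S via S→A c d: +{c}
  S: {a,b,c,d}  A: {b,c,d}  B: {d}  C: {c,d}
iter 3: (no change)
  S: {a,b,c,d}  A: {b,c,d}  B: {d}  C: {c,d}

FIRST(C) = ["c", "d"]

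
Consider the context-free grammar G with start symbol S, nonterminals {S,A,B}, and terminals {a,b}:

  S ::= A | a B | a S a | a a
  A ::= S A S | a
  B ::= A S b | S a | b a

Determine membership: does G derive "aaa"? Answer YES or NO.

Convert to CNF:
  S -> S X4 | T1 B | T1 T1 | T1 X5 | a
  A -> S X2 | a
  B -> A X3 | S T1 | T0 T1
  T0 -> b
  T1 -> a
  X2 -> A S
  X3 -> S T0
  X4 -> A S
  X5 -> S T1

CYK table (by increasing span):
  T[0,0] 'a' = {A,S,T1}  orig:{A,S}
  T[1,1] 'a' = {A,S,T1}  orig:{A,S}
  T[2,2] 'a' = {A,S,T1}  orig:{A,S}
  T[0,1] 'aa' = {B,S,X2,X4,X5}  orig:{B,S}
  T[1,2] 'aa' = {B,S,X2,X4,X5}  orig:{B,S}
  T[0,2] 'aaa' = {A,B,S,X2,X4,X5}  orig:{A,B,S}

S ∈ T[0,2] ⇒ YES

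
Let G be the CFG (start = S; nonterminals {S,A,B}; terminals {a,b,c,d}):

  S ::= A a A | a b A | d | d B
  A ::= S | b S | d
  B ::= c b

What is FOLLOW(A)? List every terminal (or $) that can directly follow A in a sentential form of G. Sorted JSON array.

FIRST sets, iterate to fixpoint:
pass 1:
  A via A→b S: +{b}
  A via A→d: +{d}
  B via B→c b: +{c}
  S via S→A a A: +{b,d}
  S via S→a b A: +{a}
  FIRST[S]={a,b,d}  FIRST[A]={b,d}  FIRST[B]={c}
pass 2:
  A via A→S: +{a}
  FIRST[S]={a,b,d}  FIRST[A]={a,b,d}  FIRST[B]={c}
pass 3: done
  FIRST[S]={a,b,d}  FIRST[A]={a,b,d}  FIRST[B]={c}

Compute FOLLOW by fixpoint:
seed FOLLOW(S) with $
iter 1:
  S→A a A: FOLLOW(A) ⊇ FIRST(a) = {a}; new: +{a}
  S→A a A: FOLLOW(A) ⊇ FOLLOW(S) ⊇ {$}; new: +{$}
  S→d B: FOLLOW(B) ⊇ FOLLOW(S) ⊇ {$}; new: +{$}
  S: {$}  A: {$,a}  B: {$}
iter 2:
  A→S: FOLLOW(S) ⊇ FOLLOW(A) ⊇ {$,a}; new: +{a}
  S→d B: FOLLOW(B) ⊇ FOLLOW(S) ⊇ {$,a}; new: +{a}
  S: {$,a}  A: {$,a}  B: {$,a}
iter 3: (stable)
  S: {$,a}  A: {$,a}  B: {$,a}

FOLLOW(A) = ["$", "a"]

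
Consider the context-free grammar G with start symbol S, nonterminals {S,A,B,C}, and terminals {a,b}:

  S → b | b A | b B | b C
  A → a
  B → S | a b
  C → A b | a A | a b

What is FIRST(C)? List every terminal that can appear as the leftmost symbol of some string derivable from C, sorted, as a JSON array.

Compute FIRST by fixpoint:
iter 1:
  A via A→a: +{a}
  B via B→a b: +{a}
  C via C→A b: +{a}
  S via S→b: +{b}
  S: {b}  A: {a}  B: {a}  C: {a}
iter 2:
  B via B→S: +{b}
  S: {b}  A: {a}  B: {a,b}  C: {a}
iter 3: — fixpoint
  S: {b}  A: {a}  B: {a,b}  C: {a}

FIRST(C) = ["a"]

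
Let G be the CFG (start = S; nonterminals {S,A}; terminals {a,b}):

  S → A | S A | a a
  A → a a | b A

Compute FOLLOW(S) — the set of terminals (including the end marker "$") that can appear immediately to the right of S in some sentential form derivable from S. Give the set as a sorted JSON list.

FIRST iteration:
iter 1:
  A via A→a a: +{a}
  A via A→b A: +{b}
  S via S→A: +{a,b}
  S: {a,b}  A: {a,b}
iter 2: (stable)
  S: {a,b}  A: {a,b}

FOLLOW iteration:
seed FOLLOW(S) with $
pass 1:
  S→A: FOLLOW(A) ⊇ FOLLOW(S) ⊇ {$}; new: +{$}
  S→S A: FOLLOW(S) ⊇ FIRST(A) = {a,b}; new: +{a,b}
  S→S A: FOLLOW(A) ⊇ FOLLOW(S) ⊇ {$,a,b}; new: +{a,b}
  FOLLOW[S]={$,a,b}  FOLLOW[A]={$,a,b}
pass 2: (no change)
  FOLLOW[S]={$,a,b}  FOLLOW[A]={$,a,b}

FOLLOW(S) = ["$", "a", "b"]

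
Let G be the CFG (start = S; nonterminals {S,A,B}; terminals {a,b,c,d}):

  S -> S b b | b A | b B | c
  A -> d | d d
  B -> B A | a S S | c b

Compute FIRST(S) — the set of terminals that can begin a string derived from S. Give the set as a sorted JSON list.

Compute FIRST by fixpoint:
round 1:
  A via A→d: +{d}
  B via B→a S S: +{a}
  B via B→c b: +{c}
  S via S→b A: +{b}
  S via S→c: +{c}
  FIRST[S]={b,c}  FIRST[A]={d}  FIRST[B]={a,c}
round 2: — fixpoint
  FIRST[S]={b,c}  FIRST[A]={d}  FIRST[B]={a,c}

FIRST(S) = ["b", "c"]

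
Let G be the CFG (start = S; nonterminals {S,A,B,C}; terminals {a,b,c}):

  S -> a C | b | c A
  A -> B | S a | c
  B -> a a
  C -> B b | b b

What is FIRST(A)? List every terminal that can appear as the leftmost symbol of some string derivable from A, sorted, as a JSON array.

Compute FIRST by fixpoint:
[1]
  A via A→c: +{c}
  B via B→a a: +{a}
  C via C→B b: +{a}
  C via C→b b: +{b}
  S via S→a C: +{a}
  S via S→b: +{b}
  S via S→c A: +{c}
  FIRST[S]={a,b,c}  FIRST[A]={c}  FIRST[B]={a}  FIRST[C]={a,b}
[2]
  A via A→B: +{a}
  A via A→S a: +{b}
  FIRST[S]={a,b,c}  FIRST[A]={a,b,c}  FIRST[B]={a}  FIRST[C]={a,b}
[3] (no change)
  FIRST[S]={a,b,c}  FIRST[A]={a,b,c}  FIRST[B]={a}  FIRST[C]={a,b}

FIRST(A) = ["a", "b", "c"]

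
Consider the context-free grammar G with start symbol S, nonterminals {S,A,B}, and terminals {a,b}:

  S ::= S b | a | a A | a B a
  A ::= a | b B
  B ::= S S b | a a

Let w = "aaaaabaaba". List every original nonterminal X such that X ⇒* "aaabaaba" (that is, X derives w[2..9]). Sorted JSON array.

CNF form of G:
  S -> S T0 | T1 A | T1 X3 | a
  A -> T0 B | a
  B -> S X2 | T1 T1
  T0 -> b
  T1 -> a
  X2 -> S T0
  X3 -> B T1

CYK fill — only the sub-triangle for w[2..9]:
  cell(2,2) a: {A,S,T1}  orig:{A,S}
  cell(3,3) a: {A,S,T1}  orig:{A,S}
  cell(4,4) a: {A,S,T1}  orig:{A,S}
  cell(5,5) b: {T0}  orig:{}
  cell(6,6) a: {A,S,T1}  orig:{A,S}
  cell(7,7) a: {A,S,T1}  orig:{A,S}
  cell(8,8) b: {T0}  orig:{}
  cell(9,9) a: {A,S,T1}  orig:{A,S}
  cell(2,3) aa: {B,S}
  cell(3,4) aa: {B,S}
  cell(4,5) ab: {S,X2}  orig:{S}
  cell(5,6) ba: ∅
  cell(6,7) aa: {B,S}
  cell(7,8) ab: {S,X2}  orig:{S}
  cell(8,9) ba: ∅
  cell(2,4) aaa: {X3}  orig:{}
  cell(3,5) aab: {B,S,X2}  orig:{B,S}
  cell(4,6) aba: ∅
  cell(5,7) baa: {A}
  cell(6,8) aab: {B,S,X2}  orig:{B,S}
  cell(7,9) aba: ∅
  cell(2,5) aaab: {B}
  cell(3,6) aaba: {X3}  orig:{}
  cell(4,7) abaa: {S}
  cell(5,8) baab: {A}
  cell(6,9) aaba: {X3}  orig:{}
  cell(2,6) aaaba: {S,X3}  orig:{S}
  cell(3,7) aabaa: ∅
  cell(4,8) abaab: {B,S,X2}  orig:{B,S}
  cell(5,9) baaba: ∅
  cell(2,7) aaabaa: ∅
  cell(3,8) aabaab: {B}
  cell(4,9) abaaba: {X3}  orig:{}
  cell(2,8) aaabaab: {B}
  cell(3,9) aabaaba: {S,X3}  orig:{S}
  cell(2,9) aaabaaba: {S,X3}  orig:{S}

Original NTs in T[2,9] deriving "aaabaaba": ["S"]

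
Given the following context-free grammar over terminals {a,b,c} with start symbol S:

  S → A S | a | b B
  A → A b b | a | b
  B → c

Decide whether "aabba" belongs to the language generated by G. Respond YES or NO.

CNF form of G:
  S -> A S | T0 B | a
  A -> A X1 | a | b
  B -> c
  T0 -> b
  X1 -> T0 T0

CYK table (by increasing span):
  cell(0,0) a: {A,S}
  cell(1,1) a: {A,S}
  cell(2,2) b: {A,T0}  orig:{A}
  cell(3,3) b: {A,T0}  orig:{A}
  cell(4,4) a: {A,S}
  cell(0,1) aa: {S}
  cell(1,2) ab: ∅
  cell(2,3) bb: {X1}  orig:{}
  cell(3,4) ba: {S}
  cell(0,2) aab: ∅
  cell(1,3) abb: {A}
  cell(2,4) bba: {S}
  cell(0,3) aabb: ∅
  cell(1,4) abba: {S}
  cell(0,4) aabba: {S}

S ∈ T[0,4] ⇒ YES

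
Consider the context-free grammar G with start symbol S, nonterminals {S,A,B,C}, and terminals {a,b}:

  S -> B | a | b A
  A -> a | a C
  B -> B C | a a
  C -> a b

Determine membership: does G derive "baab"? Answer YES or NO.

Convert to CNF:
  S -> B C | T0 T0 | T1 A | a
  A -> T0 C | a
  B -> B C | T0 T0
  C -> T0 T1
  T0 -> a
  T1 -> b

Fill CYK table bottom-up:
  [0..0]={T1}  "b"  orig:{}
  [1..1]={A,S,T0}  "a"  orig:{A,S}
  [2..2]={A,S,T0}  "a"  orig:{A,S}
  [3..3]={T1}  "b"  orig:{}
  [0..1]={S}  "ba"
  [1..2]={B,S}  "aa"
  [2..3]={C}  "ab"
  [0..2]=∅  "baa"
  [1..3]={A}  "aab"
  [0..3]={S}  "baab"

S ∈ T[0,3] ⇒ YES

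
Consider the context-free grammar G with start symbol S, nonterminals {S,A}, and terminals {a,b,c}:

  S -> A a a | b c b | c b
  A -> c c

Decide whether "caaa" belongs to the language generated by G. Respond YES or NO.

Convert to CNF:
  S -> A X3 | T0 T2 | T2 X4
  A -> T0 T0
  T0 -> c
  T1 -> a
  T2 -> b
  X3 -> T1 T1
  X4 -> T0 T2

CYK fill:
  cell(0,0) c: {T0}  orig:{}
  cell(1,1) a: {T1}  orig:{}
  cell(2,2) a: {T1}  orig:{}
  cell(3,3) a: {T1}  orig:{}
  cell(0,1) ca: ∅
  cell(1,2) aa: {X3}  orig:{}
  cell(2,3) aa: {X3}  orig:{}
  cell(0,2) caa: ∅
  cell(1,3) aaa: ∅
  cell(0,3) caaa: ∅

S ∉ T[0,3] ⇒ NO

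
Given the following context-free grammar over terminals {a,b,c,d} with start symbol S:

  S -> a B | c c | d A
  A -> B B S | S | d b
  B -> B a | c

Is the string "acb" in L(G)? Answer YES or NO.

CNF form of G:
  S -> T0 B | T1 T1 | T2 A
  A -> B X4 | T0 B | T1 T1 | T2 A | T2 T3
  B -> B T0 | c
  T0 -> a
  T1 -> c
  T2 -> d
  T3 -> b
  X4 -> B S

CYK table (by increasing span):
  cell(0,0) a: {T0}  orig:{}
  cell(1,1) c: {B,T1}  orig:{B}
  cell(2,2) b: {T3}  orig:{}
  cell(0,1) ac: {A,S}
  cell(1,2) cb: ∅
  cell(0,2) acb: ∅

S ∉ T[0,2] ⇒ NO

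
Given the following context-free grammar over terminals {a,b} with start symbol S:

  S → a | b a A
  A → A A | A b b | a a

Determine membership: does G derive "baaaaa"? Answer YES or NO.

Convert to CNF:
  S -> T0 X3 | a
  A -> A A | A X2 | T1 T1
  T0 -> b
  T1 -> a
  X2 -> T0 T0
  X3 -> T1 A

Fill CYK table bottom-up:
  [0..0]={T0}  "b"  orig:{}
  [1..1]={S,T1}  "a"  orig:{S}
  [2..2]={S,T1}  "a"  orig:{S}
  [3..3]={S,T1}  "a"  orig:{S}
  [4..4]={S,T1}  "a"  orig:{S}
  [5..5]={S,T1}  "a"  orig:{S}
  [0..1]=∅  "ba"
  [1..2]={A}  "aa"
  [2..3]={A}  "aa"
  [3..4]={A}  "aa"
  [4..5]={A}  "aa"
  [0..2]=∅  "baa"
  [1..3]={X3}  "aaa"  orig:{}
  [2..4]={X3}  "aaa"  orig:{}
  [3..5]={X3}  "aaa"  orig:{}
  [0..3]={S}  "baaa"
  [1..4]={A}  "aaaa"
  [2..5]={A}  "aaaa"
  [0..4]=∅  "baaaa"
  [1..5]={X3}  "aaaaa"  orig:{}
  [0..5]={S}  "baaaaa"

S ∈ T[0,5] ⇒ YES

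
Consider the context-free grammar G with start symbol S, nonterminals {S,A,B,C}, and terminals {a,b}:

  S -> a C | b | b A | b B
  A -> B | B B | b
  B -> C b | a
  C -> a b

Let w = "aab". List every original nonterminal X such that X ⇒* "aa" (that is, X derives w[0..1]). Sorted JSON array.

CNF form of G:
  S -> T0 A | T0 B | T1 C | b
  A -> B B | C T0 | a | b
  B -> C T0 | a
  C -> T1 T0
  T0 -> b
  T1 -> a

CYK table (by increasing span), restricted to cells inside w[0..1]:
  [0..0]={A,B,T1}  "a"  orig:{A,B}
  [1..1]={A,B,T1}  "a"  orig:{A,B}
  [0..1]={A}  "aa"

Original NTs in T[0,1] deriving "aa": ["A"]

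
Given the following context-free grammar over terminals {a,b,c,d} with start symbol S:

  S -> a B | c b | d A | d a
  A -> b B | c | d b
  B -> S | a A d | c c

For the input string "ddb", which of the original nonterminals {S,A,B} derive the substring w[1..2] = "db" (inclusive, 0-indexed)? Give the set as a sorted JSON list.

CNF form of G:
  S -> T1 A | T1 T2 | T2 B | T3 T0
  A -> T0 B | T1 T0 | c
  B -> T1 A | T1 T2 | T2 B | T2 X4 | T3 T0 | T3 T3
  T0 -> b
  T1 -> d
  T2 -> a
  T3 -> c
  X4 -> A T1

CYK fill (cells [i..j] with 1 ≤ i ≤ j ≤ 2 only):
  cell(1,1) d: {T1}  orig:{}
  cell(2,2) b: {T0}  orig:{}
  cell(1,2) db: {A}

Original NTs in T[1,2] deriving "db": ["A"]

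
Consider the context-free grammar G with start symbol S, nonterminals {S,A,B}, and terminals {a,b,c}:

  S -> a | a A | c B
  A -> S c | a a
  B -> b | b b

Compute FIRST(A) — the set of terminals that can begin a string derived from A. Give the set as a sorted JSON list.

FIRST sets, iterate to fixpoint:
iter 1:
  A via A→a a: +{a}
  B via B→b: +{b}
  S via S→a: +{a}
  S via S→c B: +{c}
  FIRST(S)={a,c}  FIRST(A)={a}  FIRST(B)={b}
iter 2:
  A via A→S c: +{c}
  FIRST(S)={a,c}  FIRST(A)={a,c}  FIRST(B)={b}
iter 3: done
  FIRST(S)={a,c}  FIRST(A)={a,c}  FIRST(B)={b}

FIRST(A) = ["a", "c"]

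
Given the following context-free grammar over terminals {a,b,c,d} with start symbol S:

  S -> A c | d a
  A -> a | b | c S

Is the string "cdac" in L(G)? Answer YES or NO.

CNF form of G:
  S -> A T0 | T1 T2
  A -> T0 S | a | b
  T0 -> c
  T1 -> d
  T2 -> a

Fill CYK table bottom-up:
  cell(0,0) c: {T0}  orig:{}
  cell(1,1) d: {T1}  orig:{}
  cell(2,2) a: {A,T2}  orig:{A}
  cell(3,3) c: {T0}  orig:{}
  cell(0,1) cd: ∅
  cell(1,2) da: {S}
  cell(2,3) ac: {S}
  cell(0,2) cda: {A}
  cell(1,3) dac: ∅
  cell(0,3) cdac: {S}

S ∈ T[0,3] ⇒ YES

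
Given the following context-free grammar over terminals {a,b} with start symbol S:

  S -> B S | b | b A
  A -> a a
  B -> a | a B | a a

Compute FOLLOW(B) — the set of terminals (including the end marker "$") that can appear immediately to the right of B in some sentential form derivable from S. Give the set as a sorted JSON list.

Compute FIRST by fixpoint:
[1]
  A via A→a a: +{a}
  B via B→a: +{a}
  S via S→B S: +{a}
  S via S→b: +{b}
  FIRST(S)={a,b}  FIRST(A)={a}  FIRST(B)={a}
[2] (no change)
  FIRST(S)={a,b}  FIRST(A)={a}  FIRST(B)={a}

FOLLOW sets:
seed FOLLOW(S) with $
iter 1:
  S→B S: FOLLOW(B) ⊇ FIRST(S) = {a,b}; new: +{a,b}
  S→b A: FOLLOW(A) ⊇ FOLLOW(S) ⊇ {$}; new: +{$}
  FOLLOW(S)={$}  FOLLOW(A)={$}  FOLLOW(B)={a,b}
iter 2: done
  FOLLOW(S)={$}  FOLLOW(A)={$}  FOLLOW(B)={a,b}

FOLLOW(B) = ["a", "b"]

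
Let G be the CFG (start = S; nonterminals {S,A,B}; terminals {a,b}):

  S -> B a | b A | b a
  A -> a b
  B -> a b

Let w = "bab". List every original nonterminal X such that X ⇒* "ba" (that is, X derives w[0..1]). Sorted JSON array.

Convert to CNF:
  S -> B T0 | T1 A | T1 T0
  A -> T0 T1
  B -> T0 T1
  T0 -> a
  T1 -> b

CYK fill — only the sub-triangle for w[0..1]:
  T[0,0] 'b' = {T1}  orig:{}
  T[1,1] 'a' = {T0}  orig:{}
  T[0,1] 'ba' = {S}

Original NTs in T[0,1] deriving "ba": ["S"]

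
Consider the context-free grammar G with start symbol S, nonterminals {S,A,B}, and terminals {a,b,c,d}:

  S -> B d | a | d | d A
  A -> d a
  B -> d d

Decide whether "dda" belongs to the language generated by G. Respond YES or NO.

Convert to CNF:
  S -> B T0 | T0 A | a | d
  A -> T0 T1
  B -> T0 T0
  T0 -> d
  T1 -> a

CYK table (by increasing span):
  [0..0]={S,T0}  "d"  orig:{S}
  [1..1]={S,T0}  "d"  orig:{S}
  [2..2]={S,T1}  "a"  orig:{S}
  [0..1]={B}  "dd"
  [1..2]={A}  "da"
  [0..2]={S}  "dda"

S ∈ T[0,2] ⇒ YES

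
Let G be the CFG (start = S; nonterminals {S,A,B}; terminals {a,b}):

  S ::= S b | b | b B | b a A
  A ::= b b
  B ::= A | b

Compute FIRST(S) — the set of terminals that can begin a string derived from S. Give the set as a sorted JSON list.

FIRST iteration:
[1]
  A via A→b b: +{b}
  B via B→A: +{b}
  S via S→b: +{b}
  FIRST[S]={b}  FIRST[A]={b}  FIRST[B]={b}
[2] (stable)
  FIRST[S]={b}  FIRST[A]={b}  FIRST[B]={b}

FIRST(S) = ["b"]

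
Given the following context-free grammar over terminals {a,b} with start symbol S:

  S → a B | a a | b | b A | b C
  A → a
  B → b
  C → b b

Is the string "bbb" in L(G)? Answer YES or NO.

CNF form of G:
  S -> T0 A | T0 C | T1 B | T1 T1 | b
  A -> a
  B -> b
  C -> T0 T0
  T0 -> b
  T1 -> a

Fill CYK table bottom-up:
  T[0,0] 'b' = {B,S,T0}  orig:{B,S}
  T[1,1] 'b' = {B,S,T0}  orig:{B,S}
  T[2,2] 'b' = {B,S,T0}  orig:{B,S}
  T[0,1] 'bb' = {C}
  T[1,2] 'bb' = {C}
  T[0,2] 'bbb' = {S}

S ∈ T[0,2] ⇒ YES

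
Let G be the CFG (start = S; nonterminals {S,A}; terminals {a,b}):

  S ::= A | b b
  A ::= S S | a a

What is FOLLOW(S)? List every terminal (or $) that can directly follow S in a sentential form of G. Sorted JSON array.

FIRST iteration:
round 1:
  A via A→a a: +{a}
  S via S→A: +{a}
  S via S→b b: +{b}
  S: {a,b}  A: {a}
round 2:
  A via A→S S: +{b}
  S: {a,b}  A: {a,b}
round 3: done
  S: {a,b}  A: {a,b}

FOLLOW sets:
seed FOLLOW(S) with $
[1]
  A→S S: FOLLOW(S) ⊇ FIRST(S) = {a,b}; new: +{a,b}
  S→A: FOLLOW(A) ⊇ FOLLOW(S) ⊇ {$,a,b}; new: +{$,a,b}
  FOLLOW(S)={$,a,b}  FOLLOW(A)={$,a,b}
[2] done
  FOLLOW(S)={$,a,b}  FOLLOW(A)={$,a,b}

FOLLOW(S) = ["$", "a", "b"]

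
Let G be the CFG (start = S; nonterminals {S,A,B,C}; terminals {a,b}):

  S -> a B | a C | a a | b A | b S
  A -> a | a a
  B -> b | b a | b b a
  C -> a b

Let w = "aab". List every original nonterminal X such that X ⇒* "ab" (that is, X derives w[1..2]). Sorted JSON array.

Convert to CNF:
  S -> T0 B | T0 C | T0 T0 | T1 A | T1 S
  A -> T0 T0 | a
  B -> T1 T0 | T1 X2 | b
  C -> T0 T1
  T0 -> a
  T1 -> b
  X2 -> T1 T0

Fill CYK table bottom-up — only the sub-triangle for w[1..2]:
  cell(1,1) a: {A,T0}  orig:{A}
  cell(2,2) b: {B,T1}  orig:{B}
  cell(1,2) ab: {C,S}

Original NTs in T[1,2] deriving "ab": ["C", "S"]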